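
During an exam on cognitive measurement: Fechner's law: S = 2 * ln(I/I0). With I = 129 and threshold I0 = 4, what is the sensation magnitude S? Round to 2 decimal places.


S = 2 * ln(129/4)
I/I0 = 32.25
ln(32.25) = 3.4735
S = 2 * 3.4735
= 6.95


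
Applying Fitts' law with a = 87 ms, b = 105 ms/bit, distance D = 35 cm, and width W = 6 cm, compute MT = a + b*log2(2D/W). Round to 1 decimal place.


MT = 87 + 105 * log2(2*35/6)
2D/W = 11.666667
log2(11.666667) = 3.5443
MT = 87 + 105 * 3.5443
= 459.2 ms


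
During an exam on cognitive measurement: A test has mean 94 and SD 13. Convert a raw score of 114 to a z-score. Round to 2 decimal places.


z = (X - mu) / sigma
= (114 - 94) / 13
= 20 / 13
= 1.54


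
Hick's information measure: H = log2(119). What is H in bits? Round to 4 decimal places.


H = log2(n)
H = log2(119)
= 6.8948


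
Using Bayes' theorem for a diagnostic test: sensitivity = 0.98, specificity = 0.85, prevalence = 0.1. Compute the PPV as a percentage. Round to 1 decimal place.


PPV = (sens * prev) / (sens * prev + (1-spec) * (1-prev))
Numerator = 0.98 * 0.1 = 0.098
P(positive and no disease) = (1 - spec) * (1 - prev) = (1 - 0.85) * (1 - 0.1) = 0.135
Denominator = 0.098 + 0.135 = 0.233
PPV = 0.098 / 0.233 = 0.420601
As percentage = 42.1


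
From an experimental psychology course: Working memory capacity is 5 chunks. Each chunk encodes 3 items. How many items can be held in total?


Total items = chunks * items_per_chunk
= 5 * 3
= 15


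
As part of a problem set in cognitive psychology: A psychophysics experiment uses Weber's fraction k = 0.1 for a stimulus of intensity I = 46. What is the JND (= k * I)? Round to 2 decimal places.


JND = k * I
JND = 0.1 * 46
= 4.60


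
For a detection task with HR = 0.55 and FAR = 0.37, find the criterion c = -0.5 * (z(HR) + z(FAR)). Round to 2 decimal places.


c = -0.5 * (z(HR) + z(FAR))
z(0.55) = 0.1257
z(0.37) = -0.3319
c = -0.5 * (0.1257 + -0.3319)
= -0.5 * -0.2062
= 0.10


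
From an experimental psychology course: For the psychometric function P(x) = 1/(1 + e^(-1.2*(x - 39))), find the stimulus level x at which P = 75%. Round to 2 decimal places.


At P = 0.75: 0.75 = 1/(1 + e^(-k*(x-x0)))
Solving: e^(-k*(x-x0)) = 1/3
x = x0 + ln(3)/k
ln(3) = 1.0986
x = 39 + 1.0986/1.2
= 39 + 0.9155
= 39.92


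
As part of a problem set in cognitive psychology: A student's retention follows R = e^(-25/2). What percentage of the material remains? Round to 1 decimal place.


R = e^(-t/S)
-t/S = -25/2 = -12.5
R = e^(-12.5) = 4e-06
Percentage = 4e-06 * 100
= 0.0


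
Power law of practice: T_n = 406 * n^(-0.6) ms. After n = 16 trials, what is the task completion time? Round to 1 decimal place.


T_n = 406 * 16^(-0.6)
16^(-0.6) = 0.189465
T_n = 406 * 0.189465
= 76.9 ms


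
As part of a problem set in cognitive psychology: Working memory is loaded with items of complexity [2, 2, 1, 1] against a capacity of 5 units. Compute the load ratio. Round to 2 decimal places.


Total complexity = 2 + 2 + 1 + 1 = 6
Load = total / capacity = 6 / 5
= 1.20


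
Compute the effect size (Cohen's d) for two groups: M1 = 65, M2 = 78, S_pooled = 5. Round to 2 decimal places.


Cohen's d = (M1 - M2) / S_pooled
= (65 - 78) / 5
= -13 / 5
= -2.60


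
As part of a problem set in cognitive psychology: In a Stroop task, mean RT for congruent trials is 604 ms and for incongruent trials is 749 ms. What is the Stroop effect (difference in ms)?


Stroop effect = RT(incongruent) - RT(congruent)
= 749 - 604
= 145 ms


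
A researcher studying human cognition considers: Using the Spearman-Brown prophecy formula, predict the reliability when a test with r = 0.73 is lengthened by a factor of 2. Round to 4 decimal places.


r_new = n*r / (1 + (n-1)*r)
Numerator = 2 * 0.73 = 1.46
Denominator = 1 + 1 * 0.73 = 1.73
r_new = 1.46 / 1.73
= 0.8439


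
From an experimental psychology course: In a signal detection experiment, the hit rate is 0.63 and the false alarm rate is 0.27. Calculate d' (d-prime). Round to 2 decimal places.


d' = z(HR) - z(FAR)
z(0.63) = 0.3319
z(0.27) = -0.6128
d' = 0.3319 - -0.6128
= 0.94


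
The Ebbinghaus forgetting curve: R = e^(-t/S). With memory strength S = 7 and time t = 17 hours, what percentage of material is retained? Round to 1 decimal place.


R = e^(-t/S)
-t/S = -17/7 = -2.428571
R = e^(-2.428571) = 0.088163
Percentage = 0.088163 * 100
= 8.8


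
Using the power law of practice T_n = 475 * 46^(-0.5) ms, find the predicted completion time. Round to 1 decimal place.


T_n = 475 * 46^(-0.5)
46^(-0.5) = 0.147442
T_n = 475 * 0.147442
= 70.0 ms


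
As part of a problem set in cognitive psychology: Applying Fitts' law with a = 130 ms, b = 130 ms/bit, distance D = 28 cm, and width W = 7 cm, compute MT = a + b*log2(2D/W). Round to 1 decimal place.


MT = 130 + 130 * log2(2*28/7)
2D/W = 8.0
log2(8.0) = 3.0
MT = 130 + 130 * 3.0
= 520.0 ms


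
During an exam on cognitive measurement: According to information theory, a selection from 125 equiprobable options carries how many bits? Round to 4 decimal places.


H = log2(n)
H = log2(125)
= 6.9658


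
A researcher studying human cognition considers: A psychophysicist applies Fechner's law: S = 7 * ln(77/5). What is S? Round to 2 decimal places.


S = 7 * ln(77/5)
I/I0 = 15.4
ln(15.4) = 2.7344
S = 7 * 2.7344
= 19.14


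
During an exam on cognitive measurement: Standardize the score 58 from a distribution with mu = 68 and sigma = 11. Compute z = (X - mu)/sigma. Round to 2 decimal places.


z = (X - mu) / sigma
= (58 - 68) / 11
= -10 / 11
= -0.91


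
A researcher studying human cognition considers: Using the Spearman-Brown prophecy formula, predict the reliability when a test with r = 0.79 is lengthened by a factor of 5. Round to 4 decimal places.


r_new = n*r / (1 + (n-1)*r)
Numerator = 5 * 0.79 = 3.95
Denominator = 1 + 4 * 0.79 = 4.16
r_new = 3.95 / 4.16
= 0.9495


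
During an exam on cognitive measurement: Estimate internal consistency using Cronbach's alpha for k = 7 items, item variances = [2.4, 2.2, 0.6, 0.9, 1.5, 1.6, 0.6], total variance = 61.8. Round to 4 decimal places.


alpha = (k/(k-1)) * (1 - sum(s_i^2)/s_total^2)
sum(item variances) = 9.8
k/(k-1) = 7/6 = 1.166667
1 - 9.8/61.8 = 1 - 0.158576 = 0.841424
alpha = 1.166667 * 0.841424
= 0.9817


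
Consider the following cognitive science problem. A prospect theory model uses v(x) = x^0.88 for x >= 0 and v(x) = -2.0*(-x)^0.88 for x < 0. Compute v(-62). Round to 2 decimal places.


Since x = -62 < 0, use v(x) = -lambda*(-x)^alpha
(-x) = 62
62^0.88 = 37.7837
v(-62) = -2.0 * 37.7837
= -75.57


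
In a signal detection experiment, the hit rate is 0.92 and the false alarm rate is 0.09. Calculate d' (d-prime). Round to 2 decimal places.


d' = z(HR) - z(FAR)
z(0.92) = 1.4051
z(0.09) = -1.3408
d' = 1.4051 - -1.3408
= 2.75


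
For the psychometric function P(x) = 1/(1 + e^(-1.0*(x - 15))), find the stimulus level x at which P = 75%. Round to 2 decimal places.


At P = 0.75: 0.75 = 1/(1 + e^(-k*(x-x0)))
Solving: e^(-k*(x-x0)) = 1/3
x = x0 + ln(3)/k
ln(3) = 1.0986
x = 15 + 1.0986/1.0
= 15 + 1.0986
= 16.10


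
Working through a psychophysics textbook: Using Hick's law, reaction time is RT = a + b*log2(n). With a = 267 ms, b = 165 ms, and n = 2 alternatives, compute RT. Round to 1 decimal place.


RT = 267 + 165 * log2(2)
log2(2) = 1.0
RT = 267 + 165 * 1.0
= 267 + 165.0
= 432.0 ms


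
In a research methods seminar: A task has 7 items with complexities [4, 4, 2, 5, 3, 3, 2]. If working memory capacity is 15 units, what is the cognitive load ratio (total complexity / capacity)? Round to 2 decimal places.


Total complexity = 4 + 4 + 2 + 5 + 3 + 3 + 2 = 23
Load = total / capacity = 23 / 15
= 1.53


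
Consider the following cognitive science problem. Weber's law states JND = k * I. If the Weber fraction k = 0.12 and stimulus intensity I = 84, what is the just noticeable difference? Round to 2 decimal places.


JND = k * I
JND = 0.12 * 84
= 10.08


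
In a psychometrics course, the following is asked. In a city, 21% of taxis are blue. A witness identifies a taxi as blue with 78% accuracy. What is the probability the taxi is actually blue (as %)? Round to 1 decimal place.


P(blue | says blue) = P(says blue | blue)*P(blue) / [P(says blue | blue)*P(blue) + P(says blue | not blue)*P(not blue)]
Numerator = 0.78 * 0.21 = 0.1638
False identification = 0.22 * 0.79 = 0.1738
P = 0.1638 / (0.1638 + 0.1738)
= 0.1638 / 0.3376
As percentage = 48.5


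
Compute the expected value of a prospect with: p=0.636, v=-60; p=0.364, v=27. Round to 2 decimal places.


EU = sum(p_i * v_i)
0.636 * -60 = -38.16
0.364 * 27 = 9.828
EU = -38.16 + 9.828
= -28.33


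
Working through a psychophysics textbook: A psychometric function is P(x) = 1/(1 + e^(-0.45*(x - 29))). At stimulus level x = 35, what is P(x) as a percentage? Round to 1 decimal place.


P(x) = 1/(1 + e^(-0.45*(35 - 29)))
Exponent = -0.45 * 6 = -2.7
e^(-2.7) = 0.067206
P = 1/(1 + 0.067206) = 0.937026
Percentage = 93.7


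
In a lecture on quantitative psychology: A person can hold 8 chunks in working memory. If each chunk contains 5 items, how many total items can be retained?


Total items = chunks * items_per_chunk
= 8 * 5
= 40


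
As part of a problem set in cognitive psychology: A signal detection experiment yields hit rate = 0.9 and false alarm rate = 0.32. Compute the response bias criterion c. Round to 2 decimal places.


c = -0.5 * (z(HR) + z(FAR))
z(0.9) = 1.2816
z(0.32) = -0.4677
c = -0.5 * (1.2816 + -0.4677)
= -0.5 * 0.8139
= -0.41


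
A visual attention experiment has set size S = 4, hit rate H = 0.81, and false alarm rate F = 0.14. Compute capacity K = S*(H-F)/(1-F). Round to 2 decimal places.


K = S * (H - F) / (1 - F)
H - F = 0.67
1 - F = 0.86
K = 4 * 0.67 / 0.86
= 3.12


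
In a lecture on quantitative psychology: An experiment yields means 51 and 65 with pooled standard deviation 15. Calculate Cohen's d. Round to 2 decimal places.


Cohen's d = (M1 - M2) / S_pooled
= (51 - 65) / 15
= -14 / 15
= -0.93


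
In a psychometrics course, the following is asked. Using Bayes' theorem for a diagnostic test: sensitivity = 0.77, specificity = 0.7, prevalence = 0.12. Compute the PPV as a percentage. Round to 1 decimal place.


PPV = (sens * prev) / (sens * prev + (1-spec) * (1-prev))
Numerator = 0.77 * 0.12 = 0.0924
P(positive and no disease) = (1 - spec) * (1 - prev) = (1 - 0.7) * (1 - 0.12) = 0.264
Denominator = 0.0924 + 0.264 = 0.3564
PPV = 0.0924 / 0.3564 = 0.259259
As percentage = 25.9


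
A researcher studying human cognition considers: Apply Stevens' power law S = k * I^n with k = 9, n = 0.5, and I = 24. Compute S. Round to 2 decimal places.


S = 9 * 24^0.5
24^0.5 = 4.899
S = 9 * 4.899
= 44.09


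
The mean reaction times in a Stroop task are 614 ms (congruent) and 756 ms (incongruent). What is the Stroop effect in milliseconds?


Stroop effect = RT(incongruent) - RT(congruent)
= 756 - 614
= 142 ms


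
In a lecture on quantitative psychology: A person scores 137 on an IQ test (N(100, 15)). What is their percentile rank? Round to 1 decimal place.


z = (IQ - mean) / SD
z = (137 - 100) / 15 = 2.4667
Percentile = Phi(2.4667) * 100
Phi(2.4667) = 0.993182
= 99.3


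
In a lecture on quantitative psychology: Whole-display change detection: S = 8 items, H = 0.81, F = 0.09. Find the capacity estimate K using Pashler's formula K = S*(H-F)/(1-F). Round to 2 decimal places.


K = S * (H - F) / (1 - F)
H - F = 0.72
1 - F = 0.91
K = 8 * 0.72 / 0.91
= 6.33


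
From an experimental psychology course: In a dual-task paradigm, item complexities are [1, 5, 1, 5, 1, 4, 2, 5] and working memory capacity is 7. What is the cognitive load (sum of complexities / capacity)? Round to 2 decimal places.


Total complexity = 1 + 5 + 1 + 5 + 1 + 4 + 2 + 5 = 24
Load = total / capacity = 24 / 7
= 3.43


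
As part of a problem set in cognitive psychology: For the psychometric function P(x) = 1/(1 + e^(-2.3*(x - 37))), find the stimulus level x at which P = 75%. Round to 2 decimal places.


At P = 0.75: 0.75 = 1/(1 + e^(-k*(x-x0)))
Solving: e^(-k*(x-x0)) = 1/3
x = x0 + ln(3)/k
ln(3) = 1.0986
x = 37 + 1.0986/2.3
= 37 + 0.4777
= 37.48


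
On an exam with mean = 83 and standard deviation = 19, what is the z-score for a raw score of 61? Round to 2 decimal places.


z = (X - mu) / sigma
= (61 - 83) / 19
= -22 / 19
= -1.16


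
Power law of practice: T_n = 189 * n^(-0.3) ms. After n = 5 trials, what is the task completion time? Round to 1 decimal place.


T_n = 189 * 5^(-0.3)
5^(-0.3) = 0.617034
T_n = 189 * 0.617034
= 116.6 ms


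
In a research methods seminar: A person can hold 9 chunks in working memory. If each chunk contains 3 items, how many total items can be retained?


Total items = chunks * items_per_chunk
= 9 * 3
= 27


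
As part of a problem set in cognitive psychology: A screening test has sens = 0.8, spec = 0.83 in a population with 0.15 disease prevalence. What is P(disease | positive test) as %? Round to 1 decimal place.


PPV = (sens * prev) / (sens * prev + (1-spec) * (1-prev))
Numerator = 0.8 * 0.15 = 0.12
P(positive and no disease) = (1 - spec) * (1 - prev) = (1 - 0.83) * (1 - 0.15) = 0.1445
Denominator = 0.12 + 0.1445 = 0.2645
PPV = 0.12 / 0.2645 = 0.453686
As percentage = 45.4


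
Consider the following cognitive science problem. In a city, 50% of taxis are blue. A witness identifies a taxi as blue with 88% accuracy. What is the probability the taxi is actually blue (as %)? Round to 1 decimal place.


P(blue | says blue) = P(says blue | blue)*P(blue) / [P(says blue | blue)*P(blue) + P(says blue | not blue)*P(not blue)]
Numerator = 0.88 * 0.5 = 0.44
False identification = 0.12 * 0.5 = 0.06
P = 0.44 / (0.44 + 0.06)
= 0.44 / 0.5
As percentage = 88.0


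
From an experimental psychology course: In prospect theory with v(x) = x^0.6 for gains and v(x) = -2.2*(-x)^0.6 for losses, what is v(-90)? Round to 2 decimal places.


Since x = -90 < 0, use v(x) = -lambda*(-x)^alpha
(-x) = 90
90^0.6 = 14.878
v(-90) = -2.2 * 14.878
= -32.73


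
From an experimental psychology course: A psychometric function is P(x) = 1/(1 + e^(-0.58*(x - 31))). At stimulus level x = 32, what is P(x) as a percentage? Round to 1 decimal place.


P(x) = 1/(1 + e^(-0.58*(32 - 31)))
Exponent = -0.58 * 1 = -0.58
e^(-0.58) = 0.559898
P = 1/(1 + 0.559898) = 0.641068
Percentage = 64.1


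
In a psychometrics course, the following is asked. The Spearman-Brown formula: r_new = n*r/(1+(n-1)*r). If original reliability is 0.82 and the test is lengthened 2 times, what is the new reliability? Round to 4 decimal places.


r_new = n*r / (1 + (n-1)*r)
Numerator = 2 * 0.82 = 1.64
Denominator = 1 + 1 * 0.82 = 1.82
r_new = 1.64 / 1.82
= 0.9011


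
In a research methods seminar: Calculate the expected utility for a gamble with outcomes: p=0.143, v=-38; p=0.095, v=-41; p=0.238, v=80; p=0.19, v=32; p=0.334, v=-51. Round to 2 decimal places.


EU = sum(p_i * v_i)
0.143 * -38 = -5.434
0.095 * -41 = -3.895
0.238 * 80 = 19.04
0.19 * 32 = 6.08
0.334 * -51 = -17.034
EU = -5.434 + -3.895 + 19.04 + 6.08 + -17.034
= -1.24


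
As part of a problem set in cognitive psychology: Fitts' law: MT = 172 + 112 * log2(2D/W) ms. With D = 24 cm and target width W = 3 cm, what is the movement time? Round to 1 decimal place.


MT = 172 + 112 * log2(2*24/3)
2D/W = 16.0
log2(16.0) = 4.0
MT = 172 + 112 * 4.0
= 620.0 ms


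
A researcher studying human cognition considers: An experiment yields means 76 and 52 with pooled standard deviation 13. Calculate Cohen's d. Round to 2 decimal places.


Cohen's d = (M1 - M2) / S_pooled
= (76 - 52) / 13
= 24 / 13
= 1.85


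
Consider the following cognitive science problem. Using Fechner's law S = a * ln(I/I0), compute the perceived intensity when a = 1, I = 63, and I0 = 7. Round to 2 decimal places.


S = 1 * ln(63/7)
I/I0 = 9.0
ln(9.0) = 2.1972
S = 1 * 2.1972
= 2.20


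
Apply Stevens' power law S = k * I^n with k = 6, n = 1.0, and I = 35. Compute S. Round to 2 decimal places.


S = 6 * 35^1.0
35^1.0 = 35.0
S = 6 * 35.0
= 210.00


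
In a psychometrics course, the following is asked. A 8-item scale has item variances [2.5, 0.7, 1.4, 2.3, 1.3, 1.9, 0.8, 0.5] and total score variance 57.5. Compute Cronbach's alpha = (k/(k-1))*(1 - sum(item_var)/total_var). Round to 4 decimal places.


alpha = (k/(k-1)) * (1 - sum(s_i^2)/s_total^2)
sum(item variances) = 11.4
k/(k-1) = 8/7 = 1.142857
1 - 11.4/57.5 = 1 - 0.198261 = 0.801739
alpha = 1.142857 * 0.801739
= 0.9163


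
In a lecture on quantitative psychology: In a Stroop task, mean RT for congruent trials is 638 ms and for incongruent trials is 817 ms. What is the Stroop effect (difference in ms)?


Stroop effect = RT(incongruent) - RT(congruent)
= 817 - 638
= 179 ms


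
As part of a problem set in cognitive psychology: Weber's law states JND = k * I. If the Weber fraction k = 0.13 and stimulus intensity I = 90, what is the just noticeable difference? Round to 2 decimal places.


JND = k * I
JND = 0.13 * 90
= 11.70


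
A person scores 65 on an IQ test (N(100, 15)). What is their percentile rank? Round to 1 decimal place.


z = (IQ - mean) / SD
z = (65 - 100) / 15 = -2.3333
Percentile = Phi(-2.3333) * 100
Phi(-2.3333) = 0.009816
= 1.0


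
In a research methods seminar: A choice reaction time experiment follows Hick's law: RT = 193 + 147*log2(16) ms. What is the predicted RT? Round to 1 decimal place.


RT = 193 + 147 * log2(16)
log2(16) = 4.0
RT = 193 + 147 * 4.0
= 193 + 588.0
= 781.0 ms


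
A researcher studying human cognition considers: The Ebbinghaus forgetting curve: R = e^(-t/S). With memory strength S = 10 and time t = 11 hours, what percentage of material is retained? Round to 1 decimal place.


R = e^(-t/S)
-t/S = -11/10 = -1.1
R = e^(-1.1) = 0.332871
Percentage = 0.332871 * 100
= 33.3


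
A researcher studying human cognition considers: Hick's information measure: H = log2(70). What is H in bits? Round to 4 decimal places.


H = log2(n)
H = log2(70)
= 6.1293


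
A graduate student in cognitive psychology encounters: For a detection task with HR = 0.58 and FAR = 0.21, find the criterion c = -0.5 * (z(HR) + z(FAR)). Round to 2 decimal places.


c = -0.5 * (z(HR) + z(FAR))
z(0.58) = 0.2019
z(0.21) = -0.8064
c = -0.5 * (0.2019 + -0.8064)
= -0.5 * -0.6045
= 0.30


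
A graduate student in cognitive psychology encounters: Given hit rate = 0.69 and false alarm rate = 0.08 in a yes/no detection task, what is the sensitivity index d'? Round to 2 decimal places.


d' = z(HR) - z(FAR)
z(0.69) = 0.4959
z(0.08) = -1.4051
d' = 0.4959 - -1.4051
= 1.90


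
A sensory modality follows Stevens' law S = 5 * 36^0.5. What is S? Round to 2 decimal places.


S = 5 * 36^0.5
36^0.5 = 6.0
S = 5 * 6.0
= 30.00


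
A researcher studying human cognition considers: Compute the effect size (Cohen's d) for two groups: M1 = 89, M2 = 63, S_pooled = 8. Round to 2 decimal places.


Cohen's d = (M1 - M2) / S_pooled
= (89 - 63) / 8
= 26 / 8
= 3.25


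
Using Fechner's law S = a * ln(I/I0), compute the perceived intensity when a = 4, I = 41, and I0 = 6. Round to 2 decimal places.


S = 4 * ln(41/6)
I/I0 = 6.833333
ln(6.833333) = 1.9218
S = 4 * 1.9218
= 7.69


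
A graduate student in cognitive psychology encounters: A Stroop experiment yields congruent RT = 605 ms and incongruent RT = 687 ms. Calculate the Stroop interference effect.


Stroop effect = RT(incongruent) - RT(congruent)
= 687 - 605
= 82 ms


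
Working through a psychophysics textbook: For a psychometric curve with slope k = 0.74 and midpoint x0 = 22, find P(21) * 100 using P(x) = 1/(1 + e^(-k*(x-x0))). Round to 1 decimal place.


P(x) = 1/(1 + e^(-0.74*(21 - 22)))
Exponent = -0.74 * -1 = 0.74
e^(0.74) = 2.095936
P = 1/(1 + 2.095936) = 0.323004
Percentage = 32.3


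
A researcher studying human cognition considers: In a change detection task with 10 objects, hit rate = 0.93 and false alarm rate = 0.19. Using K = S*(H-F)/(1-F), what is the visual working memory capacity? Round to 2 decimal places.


K = S * (H - F) / (1 - F)
H - F = 0.74
1 - F = 0.81
K = 10 * 0.74 / 0.81
= 9.14


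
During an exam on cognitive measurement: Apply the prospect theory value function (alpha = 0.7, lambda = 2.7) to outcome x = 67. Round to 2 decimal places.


Since x = 67 >= 0, use v(x) = x^0.7
67^0.7 = 18.9781
v(67) = 18.98


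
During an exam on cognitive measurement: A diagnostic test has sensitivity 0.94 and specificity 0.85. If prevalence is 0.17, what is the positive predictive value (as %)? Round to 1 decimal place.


PPV = (sens * prev) / (sens * prev + (1-spec) * (1-prev))
Numerator = 0.94 * 0.17 = 0.1598
P(positive and no disease) = (1 - spec) * (1 - prev) = (1 - 0.85) * (1 - 0.17) = 0.1245
Denominator = 0.1598 + 0.1245 = 0.2843
PPV = 0.1598 / 0.2843 = 0.562082
As percentage = 56.2


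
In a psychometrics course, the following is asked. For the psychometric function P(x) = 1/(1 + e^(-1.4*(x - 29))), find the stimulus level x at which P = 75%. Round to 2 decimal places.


At P = 0.75: 0.75 = 1/(1 + e^(-k*(x-x0)))
Solving: e^(-k*(x-x0)) = 1/3
x = x0 + ln(3)/k
ln(3) = 1.0986
x = 29 + 1.0986/1.4
= 29 + 0.7847
= 29.78


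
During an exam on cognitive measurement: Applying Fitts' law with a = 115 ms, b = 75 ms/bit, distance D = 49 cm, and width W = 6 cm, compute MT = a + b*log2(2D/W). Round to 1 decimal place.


MT = 115 + 75 * log2(2*49/6)
2D/W = 16.333333
log2(16.333333) = 4.0297
MT = 115 + 75 * 4.0297
= 417.2 ms


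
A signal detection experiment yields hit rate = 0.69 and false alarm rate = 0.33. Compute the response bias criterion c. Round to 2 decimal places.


c = -0.5 * (z(HR) + z(FAR))
z(0.69) = 0.4959
z(0.33) = -0.4399
c = -0.5 * (0.4959 + -0.4399)
= -0.5 * 0.056
= -0.03


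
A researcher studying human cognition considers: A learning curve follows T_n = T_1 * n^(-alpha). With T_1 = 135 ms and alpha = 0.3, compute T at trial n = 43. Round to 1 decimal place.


T_n = 135 * 43^(-0.3)
43^(-0.3) = 0.323563
T_n = 135 * 0.323563
= 43.7 ms


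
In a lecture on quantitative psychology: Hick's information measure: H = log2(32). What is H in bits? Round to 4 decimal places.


H = log2(n)
H = log2(32)
= 5.0000


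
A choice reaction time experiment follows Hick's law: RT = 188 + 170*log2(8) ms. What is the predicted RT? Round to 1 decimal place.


RT = 188 + 170 * log2(8)
log2(8) = 3.0
RT = 188 + 170 * 3.0
= 188 + 510.0
= 698.0 ms


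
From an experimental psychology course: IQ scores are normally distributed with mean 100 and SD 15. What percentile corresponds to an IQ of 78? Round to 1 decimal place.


z = (IQ - mean) / SD
z = (78 - 100) / 15 = -1.4667
Percentile = Phi(-1.4667) * 100
Phi(-1.4667) = 0.071229
= 7.1


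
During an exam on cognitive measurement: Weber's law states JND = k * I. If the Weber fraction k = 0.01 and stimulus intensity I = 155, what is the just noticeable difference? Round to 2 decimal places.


JND = k * I
JND = 0.01 * 155
= 1.55


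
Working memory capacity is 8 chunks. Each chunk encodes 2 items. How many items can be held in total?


Total items = chunks * items_per_chunk
= 8 * 2
= 16


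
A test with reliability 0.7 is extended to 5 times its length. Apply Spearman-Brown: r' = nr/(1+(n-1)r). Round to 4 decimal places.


r_new = n*r / (1 + (n-1)*r)
Numerator = 5 * 0.7 = 3.5
Denominator = 1 + 4 * 0.7 = 3.8
r_new = 3.5 / 3.8
= 0.9211


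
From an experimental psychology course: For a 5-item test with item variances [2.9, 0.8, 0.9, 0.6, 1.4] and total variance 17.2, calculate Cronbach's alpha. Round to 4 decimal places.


alpha = (k/(k-1)) * (1 - sum(s_i^2)/s_total^2)
sum(item variances) = 6.6
k/(k-1) = 5/4 = 1.25
1 - 6.6/17.2 = 1 - 0.383721 = 0.616279
alpha = 1.25 * 0.616279
= 0.7703


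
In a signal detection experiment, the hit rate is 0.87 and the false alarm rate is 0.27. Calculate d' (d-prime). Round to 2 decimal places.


d' = z(HR) - z(FAR)
z(0.87) = 1.1264
z(0.27) = -0.6128
d' = 1.1264 - -0.6128
= 1.74


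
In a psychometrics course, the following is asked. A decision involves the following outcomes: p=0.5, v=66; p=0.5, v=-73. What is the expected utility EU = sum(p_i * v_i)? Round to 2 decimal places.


EU = sum(p_i * v_i)
0.5 * 66 = 33.0
0.5 * -73 = -36.5
EU = 33.0 + -36.5
= -3.50


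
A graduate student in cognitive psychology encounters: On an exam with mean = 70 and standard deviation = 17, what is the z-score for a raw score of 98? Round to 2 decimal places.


z = (X - mu) / sigma
= (98 - 70) / 17
= 28 / 17
= 1.65


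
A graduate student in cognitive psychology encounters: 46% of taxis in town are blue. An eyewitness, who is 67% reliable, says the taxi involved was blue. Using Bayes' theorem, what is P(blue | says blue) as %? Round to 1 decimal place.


P(blue | says blue) = P(says blue | blue)*P(blue) / [P(says blue | blue)*P(blue) + P(says blue | not blue)*P(not blue)]
Numerator = 0.67 * 0.46 = 0.3082
False identification = 0.33 * 0.54 = 0.1782
P = 0.3082 / (0.3082 + 0.1782)
= 0.3082 / 0.4864
As percentage = 63.4


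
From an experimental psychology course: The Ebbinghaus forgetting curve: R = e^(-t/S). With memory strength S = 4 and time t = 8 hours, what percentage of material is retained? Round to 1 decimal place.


R = e^(-t/S)
-t/S = -8/4 = -2.0
R = e^(-2.0) = 0.135335
Percentage = 0.135335 * 100
= 13.5


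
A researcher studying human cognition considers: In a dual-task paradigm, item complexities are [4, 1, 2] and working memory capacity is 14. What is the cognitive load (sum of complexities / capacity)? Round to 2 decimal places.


Total complexity = 4 + 1 + 2 = 7
Load = total / capacity = 7 / 14
= 0.50


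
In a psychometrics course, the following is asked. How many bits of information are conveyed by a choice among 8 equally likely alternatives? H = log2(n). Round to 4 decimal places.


H = log2(n)
H = log2(8)
= 3.0000


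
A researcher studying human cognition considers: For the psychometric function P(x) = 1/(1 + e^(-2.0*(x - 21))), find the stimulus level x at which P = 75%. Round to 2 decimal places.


At P = 0.75: 0.75 = 1/(1 + e^(-k*(x-x0)))
Solving: e^(-k*(x-x0)) = 1/3
x = x0 + ln(3)/k
ln(3) = 1.0986
x = 21 + 1.0986/2.0
= 21 + 0.5493
= 21.55


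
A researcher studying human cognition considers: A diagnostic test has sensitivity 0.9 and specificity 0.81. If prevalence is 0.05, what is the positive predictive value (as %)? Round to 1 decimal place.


PPV = (sens * prev) / (sens * prev + (1-spec) * (1-prev))
Numerator = 0.9 * 0.05 = 0.045
P(positive and no disease) = (1 - spec) * (1 - prev) = (1 - 0.81) * (1 - 0.05) = 0.1805
Denominator = 0.045 + 0.1805 = 0.2255
PPV = 0.045 / 0.2255 = 0.199557
As percentage = 20.0


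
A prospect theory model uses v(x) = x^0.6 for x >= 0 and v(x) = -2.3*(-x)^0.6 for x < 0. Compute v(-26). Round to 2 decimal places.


Since x = -26 < 0, use v(x) = -lambda*(-x)^alpha
(-x) = 26
26^0.6 = 7.0629
v(-26) = -2.3 * 7.0629
= -16.24


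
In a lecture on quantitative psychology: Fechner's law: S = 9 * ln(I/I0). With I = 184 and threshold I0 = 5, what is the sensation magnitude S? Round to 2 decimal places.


S = 9 * ln(184/5)
I/I0 = 36.8
ln(36.8) = 3.6055
S = 9 * 3.6055
= 32.45


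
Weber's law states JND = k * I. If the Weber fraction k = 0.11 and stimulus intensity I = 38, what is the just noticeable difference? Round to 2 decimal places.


JND = k * I
JND = 0.11 * 38
= 4.18


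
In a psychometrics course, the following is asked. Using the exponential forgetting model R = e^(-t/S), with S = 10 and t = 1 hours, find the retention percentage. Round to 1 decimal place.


R = e^(-t/S)
-t/S = -1/10 = -0.1
R = e^(-0.1) = 0.904837
Percentage = 0.904837 * 100
= 90.5


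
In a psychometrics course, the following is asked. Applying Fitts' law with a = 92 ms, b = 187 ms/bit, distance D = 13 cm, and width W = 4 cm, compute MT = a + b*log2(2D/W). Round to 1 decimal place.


MT = 92 + 187 * log2(2*13/4)
2D/W = 6.5
log2(6.5) = 2.7004
MT = 92 + 187 * 2.7004
= 597.0 ms


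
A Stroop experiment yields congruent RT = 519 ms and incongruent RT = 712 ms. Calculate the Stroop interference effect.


Stroop effect = RT(incongruent) - RT(congruent)
= 712 - 519
= 193 ms


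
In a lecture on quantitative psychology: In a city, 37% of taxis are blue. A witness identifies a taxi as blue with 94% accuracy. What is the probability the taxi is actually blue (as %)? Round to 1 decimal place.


P(blue | says blue) = P(says blue | blue)*P(blue) / [P(says blue | blue)*P(blue) + P(says blue | not blue)*P(not blue)]
Numerator = 0.94 * 0.37 = 0.3478
False identification = 0.06 * 0.63 = 0.0378
P = 0.3478 / (0.3478 + 0.0378)
= 0.3478 / 0.3856
As percentage = 90.2


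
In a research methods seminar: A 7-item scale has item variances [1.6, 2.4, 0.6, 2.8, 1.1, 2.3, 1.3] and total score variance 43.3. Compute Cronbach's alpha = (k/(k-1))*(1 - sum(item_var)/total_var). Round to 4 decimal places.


alpha = (k/(k-1)) * (1 - sum(s_i^2)/s_total^2)
sum(item variances) = 12.1
k/(k-1) = 7/6 = 1.166667
1 - 12.1/43.3 = 1 - 0.279446 = 0.720554
alpha = 1.166667 * 0.720554
= 0.8406


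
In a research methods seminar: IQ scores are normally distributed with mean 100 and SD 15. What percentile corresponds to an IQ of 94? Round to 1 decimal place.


z = (IQ - mean) / SD
z = (94 - 100) / 15 = -0.4
Percentile = Phi(-0.4) * 100
Phi(-0.4) = 0.344578
= 34.5


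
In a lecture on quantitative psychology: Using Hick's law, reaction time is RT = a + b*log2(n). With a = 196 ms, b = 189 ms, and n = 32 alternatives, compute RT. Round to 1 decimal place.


RT = 196 + 189 * log2(32)
log2(32) = 5.0
RT = 196 + 189 * 5.0
= 196 + 945.0
= 1141.0 ms


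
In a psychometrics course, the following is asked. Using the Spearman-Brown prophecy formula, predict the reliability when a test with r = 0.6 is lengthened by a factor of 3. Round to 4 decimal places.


r_new = n*r / (1 + (n-1)*r)
Numerator = 3 * 0.6 = 1.8
Denominator = 1 + 2 * 0.6 = 2.2
r_new = 1.8 / 2.2
= 0.8182


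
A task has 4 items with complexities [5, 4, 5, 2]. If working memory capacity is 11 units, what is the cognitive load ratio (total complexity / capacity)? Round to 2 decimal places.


Total complexity = 5 + 4 + 5 + 2 = 16
Load = total / capacity = 16 / 11
= 1.45


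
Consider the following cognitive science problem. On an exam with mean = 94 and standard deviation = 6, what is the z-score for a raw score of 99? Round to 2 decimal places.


z = (X - mu) / sigma
= (99 - 94) / 6
= 5 / 6
= 0.83


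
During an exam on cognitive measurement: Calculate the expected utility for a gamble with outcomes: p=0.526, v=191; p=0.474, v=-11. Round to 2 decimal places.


EU = sum(p_i * v_i)
0.526 * 191 = 100.466
0.474 * -11 = -5.214
EU = 100.466 + -5.214
= 95.25


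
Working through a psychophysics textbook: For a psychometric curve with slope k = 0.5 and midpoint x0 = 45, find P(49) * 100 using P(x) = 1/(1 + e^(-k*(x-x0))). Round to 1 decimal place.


P(x) = 1/(1 + e^(-0.5*(49 - 45)))
Exponent = -0.5 * 4 = -2.0
e^(-2.0) = 0.135335
P = 1/(1 + 0.135335) = 0.880797
Percentage = 88.1


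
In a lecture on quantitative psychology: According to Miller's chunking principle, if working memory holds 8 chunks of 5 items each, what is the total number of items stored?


Total items = chunks * items_per_chunk
= 8 * 5
= 40


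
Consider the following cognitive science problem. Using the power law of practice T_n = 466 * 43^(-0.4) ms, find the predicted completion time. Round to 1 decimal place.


T_n = 466 * 43^(-0.4)
43^(-0.4) = 0.222133
T_n = 466 * 0.222133
= 103.5 ms


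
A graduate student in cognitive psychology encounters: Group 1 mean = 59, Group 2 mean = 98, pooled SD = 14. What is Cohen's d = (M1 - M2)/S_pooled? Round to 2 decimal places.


Cohen's d = (M1 - M2) / S_pooled
= (59 - 98) / 14
= -39 / 14
= -2.79


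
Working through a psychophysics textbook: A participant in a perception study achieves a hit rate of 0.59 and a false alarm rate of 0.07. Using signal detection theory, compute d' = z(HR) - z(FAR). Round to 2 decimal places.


d' = z(HR) - z(FAR)
z(0.59) = 0.2275
z(0.07) = -1.4758
d' = 0.2275 - -1.4758
= 1.70


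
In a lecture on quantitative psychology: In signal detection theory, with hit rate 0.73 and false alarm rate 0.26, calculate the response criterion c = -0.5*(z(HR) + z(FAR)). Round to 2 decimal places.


c = -0.5 * (z(HR) + z(FAR))
z(0.73) = 0.6128
z(0.26) = -0.6433
c = -0.5 * (0.6128 + -0.6433)
= -0.5 * -0.0305
= 0.02


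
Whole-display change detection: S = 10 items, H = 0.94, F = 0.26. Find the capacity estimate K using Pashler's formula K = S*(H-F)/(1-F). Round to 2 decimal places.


K = S * (H - F) / (1 - F)
H - F = 0.68
1 - F = 0.74
K = 10 * 0.68 / 0.74
= 9.19


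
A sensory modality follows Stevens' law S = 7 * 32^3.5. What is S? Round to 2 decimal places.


S = 7 * 32^3.5
32^3.5 = 185363.8
S = 7 * 185363.8
= 1297546.60


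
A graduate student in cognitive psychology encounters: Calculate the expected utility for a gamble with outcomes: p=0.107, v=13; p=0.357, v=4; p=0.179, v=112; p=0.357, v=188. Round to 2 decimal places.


EU = sum(p_i * v_i)
0.107 * 13 = 1.391
0.357 * 4 = 1.428
0.179 * 112 = 20.048
0.357 * 188 = 67.116
EU = 1.391 + 1.428 + 20.048 + 67.116
= 89.98


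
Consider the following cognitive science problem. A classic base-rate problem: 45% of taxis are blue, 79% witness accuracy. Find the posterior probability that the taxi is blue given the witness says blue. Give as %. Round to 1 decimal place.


P(blue | says blue) = P(says blue | blue)*P(blue) / [P(says blue | blue)*P(blue) + P(says blue | not blue)*P(not blue)]
Numerator = 0.79 * 0.45 = 0.3555
False identification = 0.21 * 0.55 = 0.1155
P = 0.3555 / (0.3555 + 0.1155)
= 0.3555 / 0.471
As percentage = 75.5


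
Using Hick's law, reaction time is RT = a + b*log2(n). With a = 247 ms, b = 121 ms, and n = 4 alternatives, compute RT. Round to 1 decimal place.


RT = 247 + 121 * log2(4)
log2(4) = 2.0
RT = 247 + 121 * 2.0
= 247 + 242.0
= 489.0 ms


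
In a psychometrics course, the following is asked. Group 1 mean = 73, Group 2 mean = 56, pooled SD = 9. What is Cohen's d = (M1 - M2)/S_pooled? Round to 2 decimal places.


Cohen's d = (M1 - M2) / S_pooled
= (73 - 56) / 9
= 17 / 9
= 1.89


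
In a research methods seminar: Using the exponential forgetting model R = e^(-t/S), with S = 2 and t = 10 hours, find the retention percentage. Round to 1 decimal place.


R = e^(-t/S)
-t/S = -10/2 = -5.0
R = e^(-5.0) = 0.006738
Percentage = 0.006738 * 100
= 0.7


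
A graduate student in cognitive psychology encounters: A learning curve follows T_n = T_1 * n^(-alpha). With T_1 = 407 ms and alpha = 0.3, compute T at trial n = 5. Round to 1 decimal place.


T_n = 407 * 5^(-0.3)
5^(-0.3) = 0.617034
T_n = 407 * 0.617034
= 251.1 ms


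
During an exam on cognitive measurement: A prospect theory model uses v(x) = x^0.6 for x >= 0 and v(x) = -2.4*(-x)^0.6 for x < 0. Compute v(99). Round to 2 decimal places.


Since x = 99 >= 0, use v(x) = x^0.6
99^0.6 = 15.7536
v(99) = 15.75


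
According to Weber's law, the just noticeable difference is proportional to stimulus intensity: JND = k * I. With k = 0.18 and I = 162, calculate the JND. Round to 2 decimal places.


JND = k * I
JND = 0.18 * 162
= 29.16


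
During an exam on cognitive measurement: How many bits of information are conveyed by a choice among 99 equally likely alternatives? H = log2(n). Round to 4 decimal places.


H = log2(n)
H = log2(99)
= 6.6294


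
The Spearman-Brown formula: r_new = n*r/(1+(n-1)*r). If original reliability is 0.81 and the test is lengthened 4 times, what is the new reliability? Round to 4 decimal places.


r_new = n*r / (1 + (n-1)*r)
Numerator = 4 * 0.81 = 3.24
Denominator = 1 + 3 * 0.81 = 3.43
r_new = 3.24 / 3.43
= 0.9446


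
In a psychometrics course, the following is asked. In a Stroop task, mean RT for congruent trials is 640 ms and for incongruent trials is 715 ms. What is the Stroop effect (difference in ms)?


Stroop effect = RT(incongruent) - RT(congruent)
= 715 - 640
= 75 ms


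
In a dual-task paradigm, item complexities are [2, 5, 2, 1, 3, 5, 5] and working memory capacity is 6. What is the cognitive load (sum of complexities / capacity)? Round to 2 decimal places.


Total complexity = 2 + 5 + 2 + 1 + 3 + 5 + 5 = 23
Load = total / capacity = 23 / 6
= 3.83


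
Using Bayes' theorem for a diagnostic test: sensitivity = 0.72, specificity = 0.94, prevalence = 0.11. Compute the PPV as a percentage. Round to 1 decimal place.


PPV = (sens * prev) / (sens * prev + (1-spec) * (1-prev))
Numerator = 0.72 * 0.11 = 0.0792
P(positive and no disease) = (1 - spec) * (1 - prev) = (1 - 0.94) * (1 - 0.11) = 0.0534
Denominator = 0.0792 + 0.0534 = 0.1326
PPV = 0.0792 / 0.1326 = 0.597285
As percentage = 59.7


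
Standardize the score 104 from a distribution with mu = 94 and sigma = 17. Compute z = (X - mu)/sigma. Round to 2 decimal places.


z = (X - mu) / sigma
= (104 - 94) / 17
= 10 / 17
= 0.59


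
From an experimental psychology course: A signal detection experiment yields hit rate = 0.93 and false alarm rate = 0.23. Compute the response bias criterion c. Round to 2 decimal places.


c = -0.5 * (z(HR) + z(FAR))
z(0.93) = 1.4758
z(0.23) = -0.7388
c = -0.5 * (1.4758 + -0.7388)
= -0.5 * 0.737
= -0.37


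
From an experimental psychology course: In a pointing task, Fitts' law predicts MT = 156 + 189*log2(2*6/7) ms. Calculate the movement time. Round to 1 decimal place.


MT = 156 + 189 * log2(2*6/7)
2D/W = 1.714286
log2(1.714286) = 0.7776
MT = 156 + 189 * 0.7776
= 303.0 ms


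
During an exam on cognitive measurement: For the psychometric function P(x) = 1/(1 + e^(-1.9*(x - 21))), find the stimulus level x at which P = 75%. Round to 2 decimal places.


At P = 0.75: 0.75 = 1/(1 + e^(-k*(x-x0)))
Solving: e^(-k*(x-x0)) = 1/3
x = x0 + ln(3)/k
ln(3) = 1.0986
x = 21 + 1.0986/1.9
= 21 + 0.5782
= 21.58


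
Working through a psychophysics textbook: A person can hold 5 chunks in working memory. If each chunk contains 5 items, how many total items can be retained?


Total items = chunks * items_per_chunk
= 5 * 5
= 25


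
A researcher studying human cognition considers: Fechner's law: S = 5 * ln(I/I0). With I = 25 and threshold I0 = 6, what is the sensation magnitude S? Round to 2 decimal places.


S = 5 * ln(25/6)
I/I0 = 4.166667
ln(4.166667) = 1.4271
S = 5 * 1.4271
= 7.14


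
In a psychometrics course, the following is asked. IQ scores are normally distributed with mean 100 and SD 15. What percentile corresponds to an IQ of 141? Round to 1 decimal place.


z = (IQ - mean) / SD
z = (141 - 100) / 15 = 2.7333
Percentile = Phi(2.7333) * 100
Phi(2.7333) = 0.996865
= 99.7


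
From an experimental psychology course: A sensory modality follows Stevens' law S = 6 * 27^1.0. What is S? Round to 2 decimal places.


S = 6 * 27^1.0
27^1.0 = 27.0
S = 6 * 27.0
= 162.00


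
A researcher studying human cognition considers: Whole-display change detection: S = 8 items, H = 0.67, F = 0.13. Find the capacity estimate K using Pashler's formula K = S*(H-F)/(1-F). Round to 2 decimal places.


K = S * (H - F) / (1 - F)
H - F = 0.54
1 - F = 0.87
K = 8 * 0.54 / 0.87
= 4.97


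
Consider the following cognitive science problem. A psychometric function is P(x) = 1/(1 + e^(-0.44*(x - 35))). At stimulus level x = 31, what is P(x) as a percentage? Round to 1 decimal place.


P(x) = 1/(1 + e^(-0.44*(31 - 35)))
Exponent = -0.44 * -4 = 1.76
e^(1.76) = 5.812437
P = 1/(1 + 5.812437) = 0.14679
Percentage = 14.7
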